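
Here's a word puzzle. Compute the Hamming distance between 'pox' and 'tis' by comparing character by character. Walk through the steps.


Alignment:
Position 1: 'p' vs 't' = DIFFER
Position 2: 'o' vs 'i' = DIFFER
Position 3: 'x' vs 's' = DIFFER
Total differences: 3

3


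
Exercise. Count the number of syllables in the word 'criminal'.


Break 'criminal' into syllables: crim-i-nal -> crim | i | nal = 3 syllables

3 syllables


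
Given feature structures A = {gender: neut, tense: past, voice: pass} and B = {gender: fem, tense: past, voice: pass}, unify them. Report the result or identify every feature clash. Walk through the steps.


Compare features:
gender: A=neut vs B=fem -> CLASH
tense: A=past vs B=past -> unified: past
voice: A=pass vs B=pass -> unified: pass
Clash detected on feature 'gender' (neut vs fem); unification fails.

CLASH on 'gender' (neut vs fem)


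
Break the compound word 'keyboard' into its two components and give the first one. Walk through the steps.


Split 'keyboard' into 'key' + 'board'. The first part is 'key'.

key


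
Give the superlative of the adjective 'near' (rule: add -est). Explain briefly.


Apply superlative formation (add -est): 'near' -> 'nearest'.

nearest


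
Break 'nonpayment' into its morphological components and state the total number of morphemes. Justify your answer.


Step 1: Identify prefix: 'non' (meaning: not)
Step 2: Identify root: 'pay'
Step 3: Identify suffix(es): 'ment'
Decomposition: non- (prefix: not) + pay (root) + -ment (suffix: action/result)
Total morphemes: 3

3 morphemes (non- (prefix: not) + pay (root) + -ment (suffix: action/result))


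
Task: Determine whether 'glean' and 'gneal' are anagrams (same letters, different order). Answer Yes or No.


Sorted letters of 'glean': 'aegln'
Sorted letters of 'gneal': 'aegln'
They match.

Yes


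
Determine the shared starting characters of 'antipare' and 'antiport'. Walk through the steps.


Compare from the start: 5 characters match: 'antip'. Mismatch at position 6: 'a' vs 'o'.

antip


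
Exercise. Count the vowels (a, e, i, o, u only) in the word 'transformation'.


Vowels in 'transformation': a, o, a, i, o = 5 vowels.

5


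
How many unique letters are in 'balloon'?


Unique letters in 'balloon': {a, b, l, n, o} = 5 distinct letters.

5


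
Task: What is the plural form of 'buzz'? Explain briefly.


Apply rule: Add -es (sibilant/fricative ending). 'buzz' becomes 'buzzes'.

buzzes


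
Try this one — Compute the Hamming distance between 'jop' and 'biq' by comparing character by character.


Alignment:
Position 1: 'j' vs 'b' = DIFFER
Position 2: 'o' vs 'i' = DIFFER
Position 3: 'p' vs 'q' = DIFFER
Total differences: 3

3


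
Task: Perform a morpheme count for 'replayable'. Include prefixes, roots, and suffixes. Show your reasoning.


Decomposition: re- (prefix) + play (root) + -able (suffix) = 3 morpheme(s)

3 morphemes


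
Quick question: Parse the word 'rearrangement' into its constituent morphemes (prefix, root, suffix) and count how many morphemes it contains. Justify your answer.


Step 1: Identify prefix: 're' (meaning: again)
Step 2: Identify root: 'arrange'
Step 3: Identify suffix(es): 'ment'
Decomposition: re- (prefix: again) + arrange (root) + -ment (suffix: action/result)
Total morphemes: 3

3 morphemes (re- (prefix: again) + arrange (root) + -ment (suffix: action/result))


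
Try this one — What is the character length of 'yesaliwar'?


Spell out 'yesaliwar' and number each letter: y(1), e(2), s(3), a(4), l(5), i(6), w(7), a(8), r(9). Total: 9 letters.

9


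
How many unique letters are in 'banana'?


Unique letters in 'banana': {a, b, n} = 3 distinct letters.

3


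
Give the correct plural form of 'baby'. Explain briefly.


Apply rule: Change -y to -ies (consonant + y). 'baby' becomes 'babies'.

babies


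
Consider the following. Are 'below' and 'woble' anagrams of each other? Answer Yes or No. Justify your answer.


Sorted letters of 'below': 'below'
Sorted letters of 'woble': 'below'
They match.

Yes


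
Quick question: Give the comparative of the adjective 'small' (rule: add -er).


Apply comparative formation (add -er): 'small' -> 'smaller'.

smaller


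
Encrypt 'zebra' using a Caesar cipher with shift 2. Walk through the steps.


Shift each letter by 2: z -> b, e -> g, b -> d, r -> t, a -> c. Result: 'bgdtc'.

bgdtc


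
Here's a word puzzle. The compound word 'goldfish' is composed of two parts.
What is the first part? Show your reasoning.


Split 'goldfish' into 'gold' + 'fish'. The first part is 'gold'.

gold


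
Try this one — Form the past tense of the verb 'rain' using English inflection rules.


Apply rule: Add -ed. 'rain' becomes 'rained'.

rained


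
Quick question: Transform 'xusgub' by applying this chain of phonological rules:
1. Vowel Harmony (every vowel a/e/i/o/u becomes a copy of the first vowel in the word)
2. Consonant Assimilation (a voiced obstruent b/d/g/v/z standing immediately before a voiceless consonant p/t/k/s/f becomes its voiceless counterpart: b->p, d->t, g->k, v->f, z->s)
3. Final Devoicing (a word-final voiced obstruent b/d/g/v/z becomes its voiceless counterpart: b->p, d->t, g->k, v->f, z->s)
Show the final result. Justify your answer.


Starting form: 'xusgub'
Rule 1: Vowel Harmony: all vowels already match. No change.
Rule 2: Consonant Assimilation: no voiced obstruent (b/d/g/v/z) stands immediately before a voiceless consonant (p/t/k/s/f). No change.
Rule 3: Final Devoicing: word-final voiced obstruent 'b' becomes voiceless 'p'. 'xusgub' -> 'xusgup'
Final form: 'xusgup'

xusgup


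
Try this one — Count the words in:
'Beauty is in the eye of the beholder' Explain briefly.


Split into words: Beauty | is | in | the | eye | of | the | beholder = 8 words.

8


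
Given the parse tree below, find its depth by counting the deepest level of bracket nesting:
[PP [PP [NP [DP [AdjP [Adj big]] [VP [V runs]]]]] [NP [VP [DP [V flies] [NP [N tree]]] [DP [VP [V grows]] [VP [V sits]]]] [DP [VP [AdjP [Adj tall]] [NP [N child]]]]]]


Count bracket nesting levels:
'[' at pos 0: depth = 1
'[' at pos 4: depth = 2
'[' at pos 8: depth = 3
'[' at pos 12: depth = 4
'[' at pos 16: depth = 5
'[' at pos 22: depth = 6
'[' at pos 33: depth = 5
'[' at pos 37: depth = 6
'[' at pos 50: depth = 2
'[' at pos 54: depth = 3
'[' at pos 58: depth = 4
'[' at pos 62: depth = 5
'[' at pos 72: depth = 5
'[' at pos 76: depth = 6
'[' at pos 87: depth = 4
'[' at pos 91: depth = 5
'[' at pos 95: depth = 6
'[' at pos 106: depth = 5
'[' at pos 110: depth = 6
'[' at pos 122: depth = 3
'[' at pos 126: depth = 4
'[' at pos 130: depth = 5
'[' at pos 136: depth = 6
'[' at pos 148: depth = 5
'[' at pos 152: depth = 6
Maximum depth reached: 6

6


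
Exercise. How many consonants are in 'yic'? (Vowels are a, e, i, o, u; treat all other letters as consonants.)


Consonants in 'yic': y, c = 2 consonants.

2


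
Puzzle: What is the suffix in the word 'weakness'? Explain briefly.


The word 'weakness' = 'weak' (root) + '-ness' (suffix). The suffix is '-ness'.

ness


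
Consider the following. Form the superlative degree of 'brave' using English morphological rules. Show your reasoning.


Apply superlative formation (ends in e: add -st): 'brave' -> 'bravest'.

bravest


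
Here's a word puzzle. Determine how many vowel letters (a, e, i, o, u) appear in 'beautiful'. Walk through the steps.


Vowels in 'beautiful': e, a, u, i, u = 5 vowels.

5


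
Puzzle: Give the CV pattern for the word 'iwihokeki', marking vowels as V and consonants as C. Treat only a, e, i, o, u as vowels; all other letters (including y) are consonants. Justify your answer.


Letter mapping: i = V, w = C, i = V, h = C, o = V, k = C, e = V, k = C, i = V.

VCVCVCVCV


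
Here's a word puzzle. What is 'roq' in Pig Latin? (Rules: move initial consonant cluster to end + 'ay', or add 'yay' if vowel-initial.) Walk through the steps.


'roq': move consonant cluster 'r' to end and add 'ay': 'oqray'.

oqray


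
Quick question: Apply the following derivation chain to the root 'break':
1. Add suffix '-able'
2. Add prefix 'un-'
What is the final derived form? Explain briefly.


Step 1: Add suffix '-able' to 'break' = 'breakable'
Step 2: Add prefix 'un-' to 'breakable' = 'unbreakable'

unbreakable


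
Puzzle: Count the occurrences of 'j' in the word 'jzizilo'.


Letter 'j' in 'jzizilo': found at position(s) 1 = 1 occurrence(s).

1


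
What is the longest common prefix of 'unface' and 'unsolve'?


Compare from the start: 2 characters match: 'un'. Mismatch at position 3: 'f' vs 's'.

un


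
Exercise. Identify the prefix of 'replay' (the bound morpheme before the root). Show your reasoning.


The word 'replay' = 're' (prefix) + 'play' (root). The prefix is 're'.

re


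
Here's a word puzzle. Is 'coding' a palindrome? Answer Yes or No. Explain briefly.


Forward: 'coding'
Reversed: 'gnidoc'
They differ.

No


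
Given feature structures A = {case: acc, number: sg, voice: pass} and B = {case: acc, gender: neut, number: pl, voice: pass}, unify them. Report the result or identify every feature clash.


Compare features:
case: A=acc vs B=acc -> unified: acc
gender: A=_ vs B=neut -> unified: neut
number: A=sg vs B=pl -> CLASH
voice: A=pass vs B=pass -> unified: pass
Clash detected on feature 'number' (sg vs pl); unification fails.

CLASH on 'number' (sg vs pl)


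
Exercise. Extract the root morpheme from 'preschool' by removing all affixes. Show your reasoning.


Remove prefix 'pre' from 'preschool' to get root 'school'.

school


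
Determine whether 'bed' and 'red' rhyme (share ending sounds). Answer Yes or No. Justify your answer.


Rime (stressed vowel + following sounds) of 'bed': -ed = /ɛd/
Rime of 'red': -ed = /ɛd/
/ɛd/ and /ɛd/ are the same ending sound, so the words rhyme.

Yes


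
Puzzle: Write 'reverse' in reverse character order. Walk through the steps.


Reverse 'reverse' character by character: 'esrever'.

esrever


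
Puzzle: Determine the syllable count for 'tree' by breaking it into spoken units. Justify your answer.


Break 'tree' into syllables: tree -> tree = 1 syllable

1 syllable


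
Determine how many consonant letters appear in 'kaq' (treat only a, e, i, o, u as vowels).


Consonants in 'kaq': k, q = 2 consonants.

2


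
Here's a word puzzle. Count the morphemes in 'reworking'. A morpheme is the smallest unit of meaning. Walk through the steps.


Decomposition: re- (prefix) + work (root) + -ing (suffix) = 3 morpheme(s)

3 morphemes


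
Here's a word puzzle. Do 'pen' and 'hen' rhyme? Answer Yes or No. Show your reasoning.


Rime (stressed vowel + following sounds) of 'pen': -en = /ɛn/
Rime of 'hen': -en = /ɛn/
/ɛn/ and /ɛn/ are the same ending sound, so the words rhyme.

Yes


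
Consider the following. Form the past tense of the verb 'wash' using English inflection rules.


Apply rule: Add -ed. 'wash' becomes 'washed'.

washed


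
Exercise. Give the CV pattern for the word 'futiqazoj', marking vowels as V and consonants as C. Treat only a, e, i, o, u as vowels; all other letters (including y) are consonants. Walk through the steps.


Letter mapping: f = C, u = V, t = C, i = V, q = C, a = V, z = C, o = V, j = C.

CVCVCVCVC


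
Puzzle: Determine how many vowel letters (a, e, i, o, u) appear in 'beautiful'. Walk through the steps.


Vowels in 'beautiful': e, a, u, i, u = 5 vowels.

5


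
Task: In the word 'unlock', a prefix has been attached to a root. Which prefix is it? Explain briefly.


The word 'unlock' = 'un' (prefix) + 'lock' (root). The prefix is 'un'.

un


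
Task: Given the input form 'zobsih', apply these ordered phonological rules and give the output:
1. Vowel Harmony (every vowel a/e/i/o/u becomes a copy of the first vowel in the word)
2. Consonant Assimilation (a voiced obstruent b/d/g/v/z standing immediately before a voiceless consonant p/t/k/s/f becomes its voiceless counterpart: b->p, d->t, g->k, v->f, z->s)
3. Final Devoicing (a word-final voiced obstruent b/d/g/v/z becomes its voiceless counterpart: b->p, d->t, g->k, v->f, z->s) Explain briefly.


Starting form: 'zobsih'
Rule 1: Vowel Harmony: all vowels become 'o' (matching first vowel). 'zobsih' -> 'zobsoh'
Rule 2: Consonant Assimilation: voiced obstruent before voiceless consonant becomes voiceless ('bs' -> 'ps'). 'zobsoh' -> 'zopsoh'
Rule 3: Final Devoicing: final consonant 'h' is not one of the voiced obstruents b/d/g/v/z. No change.
Final form: 'zopsoh'

zopsoh


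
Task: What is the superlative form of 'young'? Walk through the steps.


Apply superlative formation (add -est): 'young' -> 'youngest'.

youngest


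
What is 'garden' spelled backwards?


Reverse 'garden' character by character: 'nedrag'.

nedrag


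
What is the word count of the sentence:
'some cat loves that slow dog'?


Split into words: some | cat | loves | that | slow | dog = 6 words.

6


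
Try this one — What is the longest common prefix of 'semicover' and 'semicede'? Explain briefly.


Compare from the start: 5 characters match: 'semic'. Mismatch at position 6: 'o' vs 'e'.

semic


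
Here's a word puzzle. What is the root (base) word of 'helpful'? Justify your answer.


Remove suffix '-ful' from 'helpful' to get root 'help'.

help


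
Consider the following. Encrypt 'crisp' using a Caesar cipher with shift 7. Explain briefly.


Shift each letter by 7: c -> j, r -> y, i -> p, s -> z, p -> w. Result: 'jypzw'.

jypzw


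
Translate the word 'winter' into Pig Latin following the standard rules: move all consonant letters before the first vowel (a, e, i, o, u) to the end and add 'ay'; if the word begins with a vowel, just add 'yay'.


'winter': move consonant cluster 'w' to end and add 'ay': 'interway'.

interway


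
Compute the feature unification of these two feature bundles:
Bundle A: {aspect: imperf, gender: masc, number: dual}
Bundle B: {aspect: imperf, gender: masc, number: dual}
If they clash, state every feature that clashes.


Compare features:
aspect: A=imperf vs B=imperf -> unified: imperf
gender: A=masc vs B=masc -> unified: masc
number: A=dual vs B=dual -> unified: dual
No clashes found.

Unified: {aspect: imperf, gender: masc, number: dual}


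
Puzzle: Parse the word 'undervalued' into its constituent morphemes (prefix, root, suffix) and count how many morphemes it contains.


Step 1: Identify prefix: 'under' (meaning: beneath/insufficient)
Step 2: Identify root: 'value'
Step 3: Identify suffix(es): 'ed'
Decomposition: under- (prefix: beneath/insufficient) + value (root) + -ed (suffix: past)
Total morphemes: 3

3 morphemes (under- (prefix: beneath/insufficient) + value (root) + -ed (suffix: past))


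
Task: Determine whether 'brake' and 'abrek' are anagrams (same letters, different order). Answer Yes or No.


Sorted letters of 'brake': 'abekr'
Sorted letters of 'abrek': 'abekr'
They match.

Yes


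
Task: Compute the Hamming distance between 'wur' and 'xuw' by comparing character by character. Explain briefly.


Alignment:
Position 1: 'w' vs 'x' = DIFFER
Position 2: 'u' vs 'u' = match
Position 3: 'r' vs 'w' = DIFFER
Total differences: 2

2


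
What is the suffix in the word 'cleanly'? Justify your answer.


The word 'cleanly' = 'clean' (root) + '-ly' (suffix). The suffix is '-ly'.

ly


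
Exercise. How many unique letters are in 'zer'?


Unique letters in 'zer': {e, r, z} = 3 distinct letters.

3


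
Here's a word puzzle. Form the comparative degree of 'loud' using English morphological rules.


Apply comparative formation (add -er): 'loud' -> 'louder'.

louder


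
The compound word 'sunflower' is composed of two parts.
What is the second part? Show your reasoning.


Split 'sunflower' into 'sun' + 'flower'. The second part is 'flower'.

flower


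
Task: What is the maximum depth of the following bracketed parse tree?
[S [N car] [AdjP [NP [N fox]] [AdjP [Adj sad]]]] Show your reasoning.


Count bracket nesting levels:
'[' at pos 0: depth = 1
'[' at pos 3: depth = 2
'[' at pos 11: depth = 2
'[' at pos 17: depth = 3
'[' at pos 21: depth = 4
'[' at pos 30: depth = 3
'[' at pos 36: depth = 4
Maximum depth reached: 4

4


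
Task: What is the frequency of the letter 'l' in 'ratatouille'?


Letter 'l' in 'ratatouille': found at position(s) 9, 10 = 2 occurrence(s).

2


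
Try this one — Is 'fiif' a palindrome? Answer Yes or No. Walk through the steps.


Forward: 'fiif'
Reversed: 'fiif'
They are identical.

Yes


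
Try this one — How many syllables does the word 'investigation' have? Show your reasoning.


Break 'investigation' into syllables: in-ves-ti-ga-tion -> in | ves | ti | ga | tion = 5 syllables

5 syllables


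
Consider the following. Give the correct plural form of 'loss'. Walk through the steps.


Apply rule: Add -es (sibilant/fricative ending). 'loss' becomes 'losses'.

losses


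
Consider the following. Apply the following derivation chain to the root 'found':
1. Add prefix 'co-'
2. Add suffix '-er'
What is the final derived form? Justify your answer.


Step 1: Add prefix 'co-' to 'found' = 'cofound'
Step 2: Add suffix '-er' to 'cofound' = 'cofounder'

cofounder


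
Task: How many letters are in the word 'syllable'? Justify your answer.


Spell out 'syllable' and number each letter: s(1), y(2), l(3), l(4), a(5), b(6), l(7), e(8). Total: 8 letters.

8


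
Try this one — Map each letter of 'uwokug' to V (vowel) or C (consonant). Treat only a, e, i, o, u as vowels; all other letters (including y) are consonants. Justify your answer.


Letter mapping: u = V, w = C, o = V, k = C, u = V, g = C.

VCVCVC


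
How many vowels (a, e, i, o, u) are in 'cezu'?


Vowels in 'cezu': e, u = 2 vowels.

2


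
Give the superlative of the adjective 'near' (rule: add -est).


Apply superlative formation (add -est): 'near' -> 'nearest'.

nearest


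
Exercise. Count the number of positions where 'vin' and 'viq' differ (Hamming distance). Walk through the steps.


Alignment:
Position 1: 'v' vs 'v' = match
Position 2: 'i' vs 'i' = match
Position 3: 'n' vs 'q' = DIFFER
Total differences: 1

1


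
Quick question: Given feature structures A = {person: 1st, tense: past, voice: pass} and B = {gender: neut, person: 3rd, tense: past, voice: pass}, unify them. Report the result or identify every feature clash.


Compare features:
gender: A=_ vs B=neut -> unified: neut
person: A=1st vs B=3rd -> CLASH
tense: A=past vs B=past -> unified: past
voice: A=pass vs B=pass -> unified: pass
Clash detected on feature 'person' (1st vs 3rd); unification fails.

CLASH on 'person' (1st vs 3rd)


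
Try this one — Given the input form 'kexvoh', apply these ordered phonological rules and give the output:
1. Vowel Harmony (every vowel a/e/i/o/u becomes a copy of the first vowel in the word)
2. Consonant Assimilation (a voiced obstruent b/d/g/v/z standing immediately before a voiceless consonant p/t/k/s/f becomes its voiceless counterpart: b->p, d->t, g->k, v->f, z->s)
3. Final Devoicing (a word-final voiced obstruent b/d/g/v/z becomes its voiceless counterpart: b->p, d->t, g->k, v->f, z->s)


Starting form: 'kexvoh'
Rule 1: Vowel Harmony: all vowels become 'e' (matching first vowel). 'kexvoh' -> 'kexveh'
Rule 2: Consonant Assimilation: no voiced obstruent (b/d/g/v/z) stands immediately before a voiceless consonant (p/t/k/s/f). No change.
Rule 3: Final Devoicing: final consonant 'h' is not one of the voiced obstruents b/d/g/v/z. No change.
Final form: 'kexveh'

kexveh


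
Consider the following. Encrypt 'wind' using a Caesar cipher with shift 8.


Shift each letter by 8: w -> e, i -> q, n -> v, d -> l. Result: 'eqvl'.

eqvl


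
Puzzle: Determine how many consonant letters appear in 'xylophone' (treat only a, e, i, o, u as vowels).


Consonants in 'xylophone': x, y, l, p, h, n = 6 consonants.

6


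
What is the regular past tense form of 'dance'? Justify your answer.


Apply rule: Add -d (word ends in -e). 'dance' becomes 'danced'.

danced


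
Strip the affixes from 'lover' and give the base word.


Remove suffix '-er' from 'lover' to get root 'love'.

love


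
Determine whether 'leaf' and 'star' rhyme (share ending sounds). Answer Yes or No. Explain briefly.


Rime (stressed vowel + following sounds) of 'leaf': -eaf = /iːf/
Rime of 'star': -ar = /ɑːr/
/iːf/ and /ɑːr/ are different ending sounds, so the words do not rhyme.

No


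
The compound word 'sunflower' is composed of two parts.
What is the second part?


Split 'sunflower' into 'sun' + 'flower'. The second part is 'flower'.

flower


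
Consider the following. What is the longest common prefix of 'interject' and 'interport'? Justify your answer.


Compare from the start: 5 characters match: 'inter'. Mismatch at position 6: 'j' vs 'p'.

inter


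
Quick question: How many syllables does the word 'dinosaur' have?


Break 'dinosaur' into syllables: di-no-saur -> di | no | saur = 3 syllables

3 syllables


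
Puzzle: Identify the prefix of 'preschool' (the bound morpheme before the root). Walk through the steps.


The word 'preschool' = 'pre' (prefix) + 'school' (root). The prefix is 'pre'.

pre


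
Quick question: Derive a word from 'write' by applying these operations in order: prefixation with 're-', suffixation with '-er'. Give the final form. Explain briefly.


Step 1: Add prefix 're-' to 'write' = 'rewrite'
Step 2: Add suffix '-er' to 'rewrite' = 'rewriter'

rewriter


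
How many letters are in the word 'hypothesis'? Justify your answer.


Spell out 'hypothesis' and number each letter: h(1), y(2), p(3), o(4), t(5), h(6), e(7), s(8), i(9), s(10). Total: 10 letters.

10


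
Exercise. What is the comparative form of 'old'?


Apply comparative formation (add -er): 'old' -> 'older'.

older


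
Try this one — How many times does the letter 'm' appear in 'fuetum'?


Letter 'm' in 'fuetum': found at position(s) 6 = 1 occurrence(s).

1


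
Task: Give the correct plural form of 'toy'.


Apply rule: Add -s. 'toy' becomes 'toys'.

toys


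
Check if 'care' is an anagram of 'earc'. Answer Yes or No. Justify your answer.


Sorted letters of 'care': 'acer'
Sorted letters of 'earc': 'acer'
They match.

Yes


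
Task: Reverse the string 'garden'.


Reverse 'garden' character by character: 'nedrag'.

nedrag


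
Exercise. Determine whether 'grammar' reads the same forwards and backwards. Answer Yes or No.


Forward: 'grammar'
Reversed: 'rammarg'
They differ.

No


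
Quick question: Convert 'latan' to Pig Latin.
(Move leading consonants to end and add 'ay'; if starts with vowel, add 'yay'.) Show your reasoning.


'latan': move consonant cluster 'l' to end and add 'ay': 'atanlay'.

atanlay


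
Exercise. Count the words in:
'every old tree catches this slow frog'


Split into words: every | old | tree | catches | this | slow | frog = 7 words.

7


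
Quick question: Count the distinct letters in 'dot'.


Unique letters in 'dot': {d, o, t} = 3 distinct letters.

3


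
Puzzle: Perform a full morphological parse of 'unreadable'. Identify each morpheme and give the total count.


Step 1: Identify prefix: 'un' (meaning: not/reverse)
Step 2: Identify root: 'read'
Step 3: Identify suffix(es): 'able'
Decomposition: un- (prefix: not/reverse) + read (root) + -able (suffix: capable of)
Total morphemes: 3

3 morphemes (un- (prefix: not/reverse) + read (root) + -able (suffix: capable of))


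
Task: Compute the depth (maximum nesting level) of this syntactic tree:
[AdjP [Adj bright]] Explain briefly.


Count bracket nesting levels:
'[' at pos 0: depth = 1
'[' at pos 6: depth = 2
Maximum depth reached: 2

2


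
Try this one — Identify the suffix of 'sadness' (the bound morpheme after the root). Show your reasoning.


The word 'sadness' = 'sad' (root) + '-ness' (suffix). The suffix is '-ness'.

ness


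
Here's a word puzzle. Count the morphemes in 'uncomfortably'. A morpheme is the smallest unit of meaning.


Decomposition: un- (prefix) + comfort (root) + -able (suffix) + -ly (suffix) = 4 morpheme(s)

4 morphemes


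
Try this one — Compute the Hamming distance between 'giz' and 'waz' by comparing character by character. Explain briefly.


Alignment:
Position 1: 'g' vs 'w' = DIFFER
Position 2: 'i' vs 'a' = DIFFER
Position 3: 'z' vs 'z' = match
Total differences: 2

2


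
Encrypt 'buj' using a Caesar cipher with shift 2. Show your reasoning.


Shift each letter by 2: b -> d, u -> w, j -> l. Result: 'dwl'.

dwl


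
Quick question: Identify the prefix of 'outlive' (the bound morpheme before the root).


The word 'outlive' = 'out' (prefix) + 'live' (root). The prefix is 'out'.

out


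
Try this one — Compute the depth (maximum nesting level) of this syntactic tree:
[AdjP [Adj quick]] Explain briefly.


Count bracket nesting levels:
'[' at pos 0: depth = 1
'[' at pos 6: depth = 2
Maximum depth reached: 2

2


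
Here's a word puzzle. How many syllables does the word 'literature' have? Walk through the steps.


Break 'literature' into syllables: lit-er-a-ture -> lit | er | a | ture = 4 syllables

4 syllables


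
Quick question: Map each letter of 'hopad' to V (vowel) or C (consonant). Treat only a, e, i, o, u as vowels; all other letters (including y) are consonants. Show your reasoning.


Letter mapping: h = C, o = V, p = C, a = V, d = C.

CVCVC


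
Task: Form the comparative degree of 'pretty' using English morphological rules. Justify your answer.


Apply comparative formation (consonant + y: change y to i, add -er): 'pretty' -> 'prettier'.

prettier


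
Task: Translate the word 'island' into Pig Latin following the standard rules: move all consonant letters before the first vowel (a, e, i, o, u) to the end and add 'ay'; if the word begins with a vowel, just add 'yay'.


'island' starts with a vowel, so add 'yay': 'islandyay'.

islandyay


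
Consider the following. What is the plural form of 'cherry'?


Apply rule: Change -y to -ies (consonant + y). 'cherry' becomes 'cherries'.

cherries


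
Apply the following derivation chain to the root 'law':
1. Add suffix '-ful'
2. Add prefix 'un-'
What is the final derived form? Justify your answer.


Step 1: Add suffix '-ful' to 'law' = 'lawful'
Step 2: Add prefix 'un-' to 'lawful' = 'unlawful'

unlawful


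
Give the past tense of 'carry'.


Apply rule: Change -y to -ied. 'carry' becomes 'carried'.

carried


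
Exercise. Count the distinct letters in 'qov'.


Unique letters in 'qov': {o, q, v} = 3 distinct letters.

3


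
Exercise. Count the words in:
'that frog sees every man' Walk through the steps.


Split into words: that | frog | sees | every | man = 5 words.

5


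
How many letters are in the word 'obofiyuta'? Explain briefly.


Spell out 'obofiyuta' and number each letter: o(1), b(2), o(3), f(4), i(5), y(6), u(7), t(8), a(9). Total: 9 letters.

9


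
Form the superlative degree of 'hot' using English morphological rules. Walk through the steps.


Apply superlative formation (double final consonant, add -est): 'hot' -> 'hottest'.

hottest


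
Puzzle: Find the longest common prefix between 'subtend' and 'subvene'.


Compare from the start: 3 characters match: 'sub'. Mismatch at position 4: 't' vs 'v'.

sub


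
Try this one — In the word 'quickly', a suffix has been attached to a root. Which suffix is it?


The word 'quickly' = 'quick' (root) + '-ly' (suffix). The suffix is '-ly'.

ly


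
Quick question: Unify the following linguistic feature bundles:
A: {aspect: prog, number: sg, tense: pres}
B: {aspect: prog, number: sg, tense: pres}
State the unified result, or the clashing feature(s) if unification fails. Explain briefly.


Compare features:
aspect: A=prog vs B=prog -> unified: prog
number: A=sg vs B=sg -> unified: sg
tense: A=pres vs B=pres -> unified: pres
No clashes found.

Unified: {aspect: prog, number: sg, tense: pres}


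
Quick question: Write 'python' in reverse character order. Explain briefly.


Reverse 'python' character by character: 'nohtyp'.

nohtyp


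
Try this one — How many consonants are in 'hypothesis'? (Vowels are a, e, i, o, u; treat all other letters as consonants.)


Consonants in 'hypothesis': h, y, p, t, h, s, s = 7 consonants.

7


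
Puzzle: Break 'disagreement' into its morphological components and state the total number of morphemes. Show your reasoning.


Step 1: Identify prefix: 'dis' (meaning: not/apart)
Step 2: Identify root: 'agree'
Step 3: Identify suffix(es): 'ment'
Decomposition: dis- (prefix: not/apart) + agree (root) + -ment (suffix: action/result)
Total morphemes: 3

3 morphemes (dis- (prefix: not/apart) + agree (root) + -ment (suffix: action/result))


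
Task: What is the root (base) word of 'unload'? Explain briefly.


Remove prefix 'un' from 'unload' to get root 'load'.

load


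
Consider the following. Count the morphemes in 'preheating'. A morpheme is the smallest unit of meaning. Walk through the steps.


Decomposition: pre- (prefix) + heat (root) + -ing (suffix) = 3 morpheme(s)

3 morphemes


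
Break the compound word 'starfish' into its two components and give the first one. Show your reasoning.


Split 'starfish' into 'star' + 'fish'. The first part is 'star'.

star


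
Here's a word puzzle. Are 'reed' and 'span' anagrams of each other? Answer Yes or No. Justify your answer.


Sorted letters of 'reed': 'deer'
Sorted letters of 'span': 'anps'
They do not match.

No


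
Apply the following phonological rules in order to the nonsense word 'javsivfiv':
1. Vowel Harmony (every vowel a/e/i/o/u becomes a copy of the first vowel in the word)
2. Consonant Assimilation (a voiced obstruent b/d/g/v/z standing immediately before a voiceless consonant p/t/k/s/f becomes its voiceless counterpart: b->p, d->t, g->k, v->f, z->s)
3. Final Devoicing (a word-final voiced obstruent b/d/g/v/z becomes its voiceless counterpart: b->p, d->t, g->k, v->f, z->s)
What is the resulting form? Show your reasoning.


Starting form: 'javsivfiv'
Rule 1: Vowel Harmony: all vowels become 'a' (matching first vowel). 'javsivfiv' -> 'javsavfav'
Rule 2: Consonant Assimilation: voiced obstruent before voiceless consonant becomes voiceless ('vs' -> 'fs', 'vf' -> 'ff'). 'javsavfav' -> 'jafsaffav'
Rule 3: Final Devoicing: word-final voiced obstruent 'v' becomes voiceless 'f'. 'jafsaffav' -> 'jafsaffaf'
Final form: 'jafsaffaf'

jafsaffaf


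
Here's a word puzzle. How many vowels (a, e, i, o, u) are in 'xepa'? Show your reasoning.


Vowels in 'xepa': e, a = 2 vowels.

2


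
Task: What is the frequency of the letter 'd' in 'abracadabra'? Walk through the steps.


Letter 'd' in 'abracadabra': found at position(s) 7 = 1 occurrence(s).

1


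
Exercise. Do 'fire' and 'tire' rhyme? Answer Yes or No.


Rime (stressed vowel + following sounds) of 'fire': -ire = /aɪər/
Rime of 'tire': -ire = /aɪər/
/aɪər/ and /aɪər/ are the same ending sound, so the words rhyme.

Yes


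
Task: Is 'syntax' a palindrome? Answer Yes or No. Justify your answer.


Forward: 'syntax'
Reversed: 'xatnys'
They differ.

No


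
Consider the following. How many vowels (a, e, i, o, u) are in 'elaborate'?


Vowels in 'elaborate': e, a, o, a, e = 5 vowels.

5


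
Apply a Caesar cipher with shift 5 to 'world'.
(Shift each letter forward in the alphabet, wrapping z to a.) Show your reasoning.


Shift each letter by 5: w -> b, o -> t, r -> w, l -> q, d -> i. Result: 'btwqi'.

btwqi


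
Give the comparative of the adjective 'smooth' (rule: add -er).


Apply comparative formation (add -er): 'smooth' -> 'smoother'.

smoother


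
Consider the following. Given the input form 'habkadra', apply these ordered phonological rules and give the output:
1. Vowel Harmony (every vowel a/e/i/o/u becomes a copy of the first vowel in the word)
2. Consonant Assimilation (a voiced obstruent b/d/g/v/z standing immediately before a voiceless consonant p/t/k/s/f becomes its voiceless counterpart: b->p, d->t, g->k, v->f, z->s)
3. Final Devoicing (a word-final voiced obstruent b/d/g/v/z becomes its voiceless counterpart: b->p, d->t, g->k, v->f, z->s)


Starting form: 'habkadra'
Rule 1: Vowel Harmony: all vowels already match. No change.
Rule 2: Consonant Assimilation: voiced obstruent before voiceless consonant becomes voiceless ('bk' -> 'pk'). 'habkadra' -> 'hapkadra'
Rule 3: Final Devoicing: the word ends in the vowel 'a', not a consonant. No change.
Final form: 'hapkadra'

hapkadra


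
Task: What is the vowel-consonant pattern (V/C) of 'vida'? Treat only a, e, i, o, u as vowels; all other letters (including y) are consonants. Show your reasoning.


Letter mapping: v = C, i = V, d = C, a = V.

CVCV


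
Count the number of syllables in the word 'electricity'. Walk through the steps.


Break 'electricity' into syllables: e-lec-tric-i-ty -> e | lec | tric | i | ty = 5 syllables

5 syllables


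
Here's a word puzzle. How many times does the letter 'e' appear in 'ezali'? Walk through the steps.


Letter 'e' in 'ezali': found at position(s) 1 = 1 occurrence(s).

1


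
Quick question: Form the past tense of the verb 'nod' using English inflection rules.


Apply rule: Double final consonant and add -ed. 'nod' becomes 'nodded'.

nodded


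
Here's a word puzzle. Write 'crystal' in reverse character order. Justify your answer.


Reverse 'crystal' character by character: 'latsyrc'.

latsyrc


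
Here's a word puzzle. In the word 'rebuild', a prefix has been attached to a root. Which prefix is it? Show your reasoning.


The word 'rebuild' = 're' (prefix) + 'build' (root). The prefix is 're'.

re


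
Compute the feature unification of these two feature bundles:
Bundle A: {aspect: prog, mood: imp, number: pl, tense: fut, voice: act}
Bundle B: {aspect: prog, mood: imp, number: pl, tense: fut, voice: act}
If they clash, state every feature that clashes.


Compare features:
aspect: A=prog vs B=prog -> unified: prog
mood: A=imp vs B=imp -> unified: imp
number: A=pl vs B=pl -> unified: pl
tense: A=fut vs B=fut -> unified: fut
voice: A=act vs B=act -> unified: act
No clashes found.

Unified: {aspect: prog, mood: imp, number: pl, tense: fut, voice: act}


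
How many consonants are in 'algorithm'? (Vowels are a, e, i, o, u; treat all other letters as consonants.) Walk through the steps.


Consonants in 'algorithm': l, g, r, t, h, m = 6 consonants.

6


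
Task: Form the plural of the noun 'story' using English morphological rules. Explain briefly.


Apply rule: Change -y to -ies (consonant + y). 'story' becomes 'stories'.

stories


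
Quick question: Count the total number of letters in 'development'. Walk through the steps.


Spell out 'development' and number each letter: d(1), e(2), v(3), e(4), l(5), o(6), p(7), m(8), e(9), n(10), t(11). Total: 11 letters.

11


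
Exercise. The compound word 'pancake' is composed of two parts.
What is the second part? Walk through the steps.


Split 'pancake' into 'pan' + 'cake'. The second part is 'cake'.

cake


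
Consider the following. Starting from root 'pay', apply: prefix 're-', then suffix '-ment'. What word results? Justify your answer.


Step 1: Add prefix 're-' to 'pay' = 'repay'
Step 2: Add suffix '-ment' to 'repay' = 'repayment'

repayment


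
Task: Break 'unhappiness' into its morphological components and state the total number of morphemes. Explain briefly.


Step 1: Identify prefix: 'un' (meaning: not/reverse)
Step 2: Identify root: 'happy'
Step 3: Identify suffix(es): 'ness'
Decomposition: un- (prefix: not/reverse) + happy (root) + -ness (suffix: state of)
Total morphemes: 3

3 morphemes (un- (prefix: not/reverse) + happy (root) + -ness (suffix: state of))


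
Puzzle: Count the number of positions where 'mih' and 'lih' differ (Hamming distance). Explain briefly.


Alignment:
Position 1: 'm' vs 'l' = DIFFER
Position 2: 'i' vs 'i' = match
Position 3: 'h' vs 'h' = match
Total differences: 1

1


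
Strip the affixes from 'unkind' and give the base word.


Remove prefix 'un' from 'unkind' to get root 'kind'.

kind


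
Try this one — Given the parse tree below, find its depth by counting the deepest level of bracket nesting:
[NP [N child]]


Count bracket nesting levels:
'[' at pos 0: depth = 1
'[' at pos 4: depth = 2
Maximum depth reached: 2

2


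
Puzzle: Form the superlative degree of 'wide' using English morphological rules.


Apply superlative formation (ends in e: add -st): 'wide' -> 'widest'.

widest


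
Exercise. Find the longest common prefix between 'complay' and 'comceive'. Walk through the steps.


Compare from the start: 3 characters match: 'com'. Mismatch at position 4: 'p' vs 'c'.

com


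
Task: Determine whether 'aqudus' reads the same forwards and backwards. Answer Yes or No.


Forward: 'aqudus'
Reversed: 'suduqa'
They differ.

No


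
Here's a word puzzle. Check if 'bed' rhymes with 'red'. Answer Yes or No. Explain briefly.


Rime (stressed vowel + following sounds) of 'bed': -ed = /ɛd/
Rime of 'red': -ed = /ɛd/
/ɛd/ and /ɛd/ are the same ending sound, so the words rhyme.

Yes


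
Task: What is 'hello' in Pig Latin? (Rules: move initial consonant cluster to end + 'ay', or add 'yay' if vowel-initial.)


'hello': move consonant cluster 'h' to end and add 'ay': 'ellohay'.

ellohay


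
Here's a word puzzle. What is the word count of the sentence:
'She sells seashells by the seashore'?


Split into words: She | sells | seashells | by | the | seashore = 6 words.

6


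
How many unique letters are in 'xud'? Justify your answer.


Unique letters in 'xud': {d, u, x} = 3 distinct letters.

3


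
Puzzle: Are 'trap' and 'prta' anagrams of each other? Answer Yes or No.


Sorted letters of 'trap': 'aprt'
Sorted letters of 'prta': 'aprt'
They match.

Yes


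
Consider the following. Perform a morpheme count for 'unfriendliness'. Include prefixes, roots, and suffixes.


Decomposition: un- (prefix) + friend (root) + -ly (suffix) + -ness (suffix) = 4 morpheme(s)

4 morphemes


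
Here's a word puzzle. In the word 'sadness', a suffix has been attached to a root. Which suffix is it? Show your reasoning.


The word 'sadness' = 'sad' (root) + '-ness' (suffix). The suffix is '-ness'.

ness


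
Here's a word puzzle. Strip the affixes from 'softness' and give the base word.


Remove suffix '-ness' from 'softness' to get root 'soft'.

soft


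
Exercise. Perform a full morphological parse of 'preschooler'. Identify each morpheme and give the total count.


Step 1: Identify prefix: 'pre' (meaning: before)
Step 2: Identify root: 'school'
Step 3: Identify suffix(es): 'er'
Decomposition: pre- (prefix: before) + school (root) + -er (suffix: one who)
Total morphemes: 3

3 morphemes (pre- (prefix: before) + school (root) + -er (suffix: one who))


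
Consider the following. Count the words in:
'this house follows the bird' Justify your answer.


Split into words: this | house | follows | the | bird = 5 words.

5


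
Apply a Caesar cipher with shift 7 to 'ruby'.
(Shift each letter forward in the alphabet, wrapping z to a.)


Shift each letter by 7: r -> y, u -> b, b -> i, y -> f. Result: 'ybif'.

ybif


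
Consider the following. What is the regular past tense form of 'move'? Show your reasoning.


Apply rule: Add -d (word ends in -e). 'move' becomes 'moved'.

moved


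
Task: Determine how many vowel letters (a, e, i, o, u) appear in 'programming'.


Vowels in 'programming': o, a, i = 3 vowels.

3
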